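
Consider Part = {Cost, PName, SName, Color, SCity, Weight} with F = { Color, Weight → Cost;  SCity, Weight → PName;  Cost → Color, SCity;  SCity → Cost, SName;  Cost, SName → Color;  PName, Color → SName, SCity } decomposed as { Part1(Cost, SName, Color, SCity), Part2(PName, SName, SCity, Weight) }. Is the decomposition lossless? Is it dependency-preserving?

lossless but not dependency-preserving

Lossless test: (SName, SCity)⁺ = {Cost, SName, Color, SCity}, which contains all of one fragment — lossless.
Dependency preservation: the restricted closure of {Color, Weight} across the fragments never reaches {Cost}, so Color, Weight → Cost cannot be enforced without a join — not preserved.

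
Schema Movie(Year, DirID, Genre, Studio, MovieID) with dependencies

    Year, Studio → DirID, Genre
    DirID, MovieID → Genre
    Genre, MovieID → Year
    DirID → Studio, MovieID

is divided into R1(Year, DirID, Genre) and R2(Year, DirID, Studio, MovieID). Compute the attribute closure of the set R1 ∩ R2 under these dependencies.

R1 ∩ R2 = {Year, DirID}.
DirID → Studio, MovieID applies, adding Studio, MovieID
Year, Studio → DirID, Genre applies, adding Genre
Closure: {Year, DirID, Genre, Studio, MovieID}.

Year, DirID, Genre, Studio, MovieID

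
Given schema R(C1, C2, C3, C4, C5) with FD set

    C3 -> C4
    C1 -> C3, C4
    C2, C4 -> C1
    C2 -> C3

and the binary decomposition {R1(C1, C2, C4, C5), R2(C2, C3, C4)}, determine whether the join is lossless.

Yes

Common attributes: R1 ∩ R2 = {C2, C4}.
Closure of {C2, C4}: C2, C4 → C1 applies, adding C1; C2 → C3 applies, adding C3. So (C2, C4)⁺ = {C1, C2, C3, C4}.
This closure contains every attribute of R2, so R1 ∩ R2 → R2. The join is lossless.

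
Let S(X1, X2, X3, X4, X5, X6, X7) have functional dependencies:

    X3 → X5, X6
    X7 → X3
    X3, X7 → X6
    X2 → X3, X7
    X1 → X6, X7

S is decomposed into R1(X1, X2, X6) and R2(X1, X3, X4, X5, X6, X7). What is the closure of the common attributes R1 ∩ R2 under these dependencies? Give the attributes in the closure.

X1, X3, X5, X6, X7

R1 ∩ R2 = {X1, X6}.
X1 → X6, X7 applies, adding X7
X7 → X3 applies, adding X3
X3 → X5, X6 applies, adding X5
Closure: {X1, X3, X5, X6, X7}.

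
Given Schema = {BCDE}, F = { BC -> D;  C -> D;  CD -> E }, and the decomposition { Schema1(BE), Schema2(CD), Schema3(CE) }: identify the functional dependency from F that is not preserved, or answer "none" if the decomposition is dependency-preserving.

none

BC → D: restricted closure across fragments reaches D.
C → D lies within Schema2.
CD → E: restricted closure across fragments reaches E.
Every dependency is enforceable on the fragments, so the decomposition is dependency-preserving.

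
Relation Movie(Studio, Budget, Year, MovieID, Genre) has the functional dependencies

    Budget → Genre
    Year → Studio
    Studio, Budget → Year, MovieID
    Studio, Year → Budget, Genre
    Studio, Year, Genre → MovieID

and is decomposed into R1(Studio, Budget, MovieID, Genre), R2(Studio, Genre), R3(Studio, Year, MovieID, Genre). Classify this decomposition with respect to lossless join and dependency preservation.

Lossless test (chase): applying each FD to every pair of rows produces no changes in the tableau, so no row becomes fully distinguished — the join is lossy.
Dependency preservation: the restricted closure of {Studio, Budget} across the fragments never reaches {Year, MovieID}, so Studio, Budget → Year, MovieID cannot be enforced without a join — not preserved.

lossy and not dependency-preserving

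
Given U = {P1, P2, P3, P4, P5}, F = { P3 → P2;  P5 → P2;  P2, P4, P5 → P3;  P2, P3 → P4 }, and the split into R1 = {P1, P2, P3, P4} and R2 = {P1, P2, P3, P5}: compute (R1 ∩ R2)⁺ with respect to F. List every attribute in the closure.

R1 ∩ R2 = {P1, P2, P3}.
P2, P3 → P4 applies, adding P4
Closure: {P1, P2, P3, P4}.

P1, P2, P3, P4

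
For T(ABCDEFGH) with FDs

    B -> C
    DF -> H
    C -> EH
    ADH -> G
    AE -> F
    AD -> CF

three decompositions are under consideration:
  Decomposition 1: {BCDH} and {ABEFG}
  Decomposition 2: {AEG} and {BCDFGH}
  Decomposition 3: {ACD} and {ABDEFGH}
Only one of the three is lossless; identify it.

Decomposition 3

Decomposition 1: common = {B}, closure = {BCEH} → lossy.
Decomposition 2: common = {G}, closure = {G} → lossy.
Decomposition 3: common = {AD}, closure = {ACDEFGH} → lossless.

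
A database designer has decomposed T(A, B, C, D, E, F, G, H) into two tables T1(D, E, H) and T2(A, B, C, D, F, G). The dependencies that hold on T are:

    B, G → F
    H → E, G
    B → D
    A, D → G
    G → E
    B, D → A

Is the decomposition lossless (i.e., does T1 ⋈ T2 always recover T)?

No

Common attributes: T1 ∩ T2 = {D}.
No dependency enlarges {D}, so (D)⁺ = {D}.
The closure contains neither all of T1 = {D, E, H} nor all of T2 = {A, B, C, D, F, G}, so the common attributes are not a superkey of either fragment. The join is lossy.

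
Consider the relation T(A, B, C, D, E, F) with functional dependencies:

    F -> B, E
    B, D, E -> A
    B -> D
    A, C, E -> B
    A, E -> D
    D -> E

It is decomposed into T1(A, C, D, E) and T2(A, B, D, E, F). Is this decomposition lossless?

No

Common attributes: T1 ∩ T2 = {A, D, E}.
No dependency enlarges {A, D, E}, so (A, D, E)⁺ = {A, D, E}.
The closure contains neither all of T1 = {A, C, D, E} nor all of T2 = {A, B, D, E, F}, so the common attributes are not a superkey of either fragment. The join is lossy.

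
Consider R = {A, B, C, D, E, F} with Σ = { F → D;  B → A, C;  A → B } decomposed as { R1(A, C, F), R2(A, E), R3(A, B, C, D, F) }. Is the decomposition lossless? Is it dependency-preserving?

Lossless test (chase): Rows 1 and 3 agree on F; apply F→D and equate their D entries. Rows 1 and 2 agree on A; apply A→B and equate their B entries. Rows 1 and 3 agree on A; apply A→B and equate their B entries. Rows 1 and 2 agree on B; apply B→A, C and equate their A, C entries. No row becomes fully distinguished — the join is lossy.
Dependency preservation: every FD's attributes lie within a single fragment, so each can be enforced locally — preserved.

lossy but dependency-preserving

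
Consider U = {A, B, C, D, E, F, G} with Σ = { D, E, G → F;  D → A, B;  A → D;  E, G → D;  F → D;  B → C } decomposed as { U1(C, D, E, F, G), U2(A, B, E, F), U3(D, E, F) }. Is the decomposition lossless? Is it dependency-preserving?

Lossless test (chase): Rows 1 and 3 agree on D; apply D→A, B and equate their A, B entries. Rows 1 and 2 agree on F; apply F→D and equate their D entries. Rows 1 and 3 agree on B; apply B→C and equate their C entries. Rows 1 and 2 agree on D; apply D→A, B and equate their A, B entries. Rows 1 and 2 agree on B; apply B→C and equate their C entries. Row 1 is now all distinguished symbols — the join is lossless.
Dependency preservation: the restricted closure of {D} across the fragments never reaches {A, B}, so D → A, B cannot be enforced without a join — not preserved.

lossless but not dependency-preserving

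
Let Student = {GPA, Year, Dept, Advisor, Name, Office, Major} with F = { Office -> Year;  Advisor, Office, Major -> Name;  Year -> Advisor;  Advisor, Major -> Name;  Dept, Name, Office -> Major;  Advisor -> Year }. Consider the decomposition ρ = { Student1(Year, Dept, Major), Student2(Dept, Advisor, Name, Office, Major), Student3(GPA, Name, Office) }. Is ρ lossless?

No

Chase test. Columns are GPA, Year, Dept, Advisor, Name, Office, Major; row i has aⱼ where attribute j ∈ Studenti, else bᵢⱼ.
Initial tableau (one row per fragment):
  row 1: b11 a2 a3 b14 b15 b16 a7
  row 2: b21 b22 a3 a4 a5 a6 a7
  row 3: a1 b32 b33 b34 a5 a6 b37
Rows 2 and 3 agree on Office; apply Office→Year and equate their Year entries.
Rows 2 and 3 agree on Year; apply Year→Advisor and equate their Advisor entries.
No row becomes fully distinguished — the join is lossy.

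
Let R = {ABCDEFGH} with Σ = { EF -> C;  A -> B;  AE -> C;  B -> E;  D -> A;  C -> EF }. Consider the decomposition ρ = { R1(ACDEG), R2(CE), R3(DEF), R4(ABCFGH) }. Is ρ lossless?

Chase test. Columns are ABCDEFGH; row i has aⱼ where attribute j ∈ Ri, else bᵢⱼ.
Initial tableau (one row per fragment):
  row 1: a1 b12 a3 a4 a5 b16 a7 b18
  row 2: b21 b22 a3 b24 a5 b26 b27 b28
  row 3: b31 b32 b33 a4 a5 a6 b37 b38
  row 4: a1 a2 a3 b44 b45 a6 a7 a8
Rows 1 and 4 agree on A; apply A→B and equate their B entries.
Rows 1 and 4 agree on B; apply B→E and equate their E entries.
Rows 1 and 3 agree on D; apply D→A and equate their A entries.
Rows 1 and 2 agree on C; apply C→EF and equate their EF entries.
Rows 1 and 4 agree on C; apply C→EF and equate their EF entries.
Rows 1 and 3 agree on EF; apply EF→C and equate their C entries.
Rows 1 and 3 agree on A; apply A→B and equate their B entries.
No row becomes fully distinguished — the join is lossy.

No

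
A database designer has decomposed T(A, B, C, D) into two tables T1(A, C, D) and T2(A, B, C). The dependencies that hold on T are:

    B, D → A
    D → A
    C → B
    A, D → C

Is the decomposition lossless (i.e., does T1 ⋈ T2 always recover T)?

Yes

Common attributes: T1 ∩ T2 = {A, C}.
Closure of {A, C}: C → B applies, adding B. So (A, C)⁺ = {A, B, C}.
This closure contains every attribute of T2, so T1 ∩ T2 → T2. The join is lossless.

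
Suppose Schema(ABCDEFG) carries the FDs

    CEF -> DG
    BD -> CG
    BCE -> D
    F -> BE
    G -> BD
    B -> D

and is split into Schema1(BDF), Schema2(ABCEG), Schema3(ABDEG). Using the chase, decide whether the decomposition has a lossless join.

No

Chase test. Columns are ABCDEFG; row i has aⱼ where attribute j ∈ Schemai, else bᵢⱼ.
Initial tableau (one row per fragment):
  row 1: b11 a2 b13 a4 b15 a6 b17
  row 2: a1 a2 a3 b24 a5 b26 a7
  row 3: a1 a2 b33 a4 a5 b36 a7
Rows 1 and 3 agree on BD; apply BD→CG and equate their CG entries.
Rows 1 and 2 agree on G; apply G→BD and equate their BD entries.
Rows 1 and 2 agree on BD; apply BD→CG and equate their CG entries.
No row becomes fully distinguished — the join is lossy.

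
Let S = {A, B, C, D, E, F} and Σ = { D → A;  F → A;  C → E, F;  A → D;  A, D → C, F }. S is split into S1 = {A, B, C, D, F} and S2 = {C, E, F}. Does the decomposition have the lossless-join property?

Yes

Common attributes: S1 ∩ S2 = {C, F}.
Closure of {C, F}: F → A applies, adding A; C → E, F applies, adding E; A → D applies, adding D. So (C, F)⁺ = {A, C, D, E, F}.
This closure contains every attribute of S2, so S1 ∩ S2 → S2. The join is lossless.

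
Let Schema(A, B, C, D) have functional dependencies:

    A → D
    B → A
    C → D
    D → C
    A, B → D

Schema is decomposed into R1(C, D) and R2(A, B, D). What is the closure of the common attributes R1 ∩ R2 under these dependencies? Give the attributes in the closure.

R1 ∩ R2 = {D}.
D → C applies, adding C
Closure: {C, D}.

C, D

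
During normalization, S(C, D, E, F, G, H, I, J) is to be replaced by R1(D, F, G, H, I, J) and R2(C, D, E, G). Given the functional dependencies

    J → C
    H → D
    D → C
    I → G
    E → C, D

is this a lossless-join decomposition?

No

Common attributes: R1 ∩ R2 = {D, G}.
Closure of {D, G}: D → C applies, adding C. So (D, G)⁺ = {C, D, G}.
The closure contains neither all of R1 = {D, F, G, H, I, J} nor all of R2 = {C, D, E, G}, so the common attributes are not a superkey of either fragment. The join is lossy.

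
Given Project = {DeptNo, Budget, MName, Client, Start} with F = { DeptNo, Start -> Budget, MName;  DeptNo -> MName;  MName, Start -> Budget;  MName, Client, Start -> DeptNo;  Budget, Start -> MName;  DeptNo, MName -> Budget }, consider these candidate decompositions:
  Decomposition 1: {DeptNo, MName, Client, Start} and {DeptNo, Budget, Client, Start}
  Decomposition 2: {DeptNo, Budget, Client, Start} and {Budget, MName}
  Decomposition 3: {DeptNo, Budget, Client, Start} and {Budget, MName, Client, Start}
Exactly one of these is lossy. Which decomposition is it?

Decomposition 2

Decomposition 1: common = {DeptNo, Client, Start}, closure = {DeptNo, Budget, MName, Client, Start} → lossless.
Decomposition 2: common = {Budget}, closure = {Budget} → lossy.
Decomposition 3: common = {Budget, Client, Start}, closure = {DeptNo, Budget, MName, Client, Start} → lossless.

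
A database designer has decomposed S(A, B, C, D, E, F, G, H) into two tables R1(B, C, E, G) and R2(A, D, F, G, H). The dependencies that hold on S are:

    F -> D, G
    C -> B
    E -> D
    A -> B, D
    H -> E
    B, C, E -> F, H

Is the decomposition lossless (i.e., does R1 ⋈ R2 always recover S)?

Common attributes: R1 ∩ R2 = {G}.
No dependency enlarges {G}, so (G)⁺ = {G}.
The closure contains neither all of R1 = {B, C, E, G} nor all of R2 = {A, D, F, G, H}, so the common attributes are not a superkey of either fragment. The join is lossy.

No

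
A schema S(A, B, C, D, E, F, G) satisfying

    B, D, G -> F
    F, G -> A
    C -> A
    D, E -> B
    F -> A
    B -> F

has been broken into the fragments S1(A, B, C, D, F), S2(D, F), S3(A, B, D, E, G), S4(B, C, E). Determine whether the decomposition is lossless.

Chase test. Columns are A, B, C, D, E, F, G; row i has aⱼ where attribute j ∈ Si, else bᵢⱼ.
Initial tableau (one row per fragment):
  row 1: a1 a2 a3 a4 b15 a6 b17
  row 2: b21 b22 b23 a4 b25 a6 b27
  row 3: a1 a2 b33 a4 a5 b36 a7
  row 4: b41 a2 a3 b44 a5 b46 b47
Rows 1 and 4 agree on C; apply C→A and equate their A entries.
Rows 1 and 2 agree on F; apply F→A and equate their A entries.
Rows 1 and 3 agree on B; apply B→F and equate their F entries.
Rows 1 and 4 agree on B; apply B→F and equate their F entries.
No row becomes fully distinguished — the join is lossy.

No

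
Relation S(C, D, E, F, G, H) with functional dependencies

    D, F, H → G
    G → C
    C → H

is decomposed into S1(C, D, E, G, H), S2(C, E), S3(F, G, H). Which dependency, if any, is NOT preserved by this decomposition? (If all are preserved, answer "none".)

D, F, H → G

Check D, F, H → G: no single fragment contains all of {D, F, G, H}, and the restricted closure of {D, F, H} across the fragments never reaches {G}.
G → C is preserved.
C → H is preserved.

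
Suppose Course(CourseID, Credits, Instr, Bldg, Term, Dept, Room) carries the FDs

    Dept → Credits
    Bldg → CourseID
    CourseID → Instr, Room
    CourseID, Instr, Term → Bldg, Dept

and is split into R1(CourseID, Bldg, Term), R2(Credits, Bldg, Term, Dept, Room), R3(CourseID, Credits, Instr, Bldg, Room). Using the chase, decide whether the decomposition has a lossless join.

Yes

Chase test. Columns are CourseID, Credits, Instr, Bldg, Term, Dept, Room; row i has aⱼ where attribute j ∈ Ri, else bᵢⱼ.
Initial tableau (one row per fragment):
  row 1: a1 b12 b13 a4 a5 b16 b17
  row 2: b21 a2 b23 a4 a5 a6 a7
  row 3: a1 a2 a3 a4 b35 b36 a7
Rows 1 and 2 agree on Bldg; apply Bldg→CourseID and equate their CourseID entries.
Rows 1 and 2 agree on CourseID; apply CourseID→Instr, Room and equate their Instr, Room entries.
Rows 1 and 3 agree on CourseID; apply CourseID→Instr, Room and equate their Instr, Room entries.
Rows 1 and 2 agree on CourseID, Instr, Term; apply CourseID, Instr, Term→Bldg, Dept and equate their Bldg, Dept entries.
Rows 1 and 2 agree on Dept; apply Dept→Credits and equate their Credits entries.
Row 1 is now all distinguished symbols — the join is lossless.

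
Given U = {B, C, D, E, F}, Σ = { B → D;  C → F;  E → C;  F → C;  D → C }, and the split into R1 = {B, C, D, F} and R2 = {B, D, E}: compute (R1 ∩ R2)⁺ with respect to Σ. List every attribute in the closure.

B, C, D, F

R1 ∩ R2 = {B, D}.
D → C applies, adding C
C → F applies, adding F
Closure: {B, C, D, F}.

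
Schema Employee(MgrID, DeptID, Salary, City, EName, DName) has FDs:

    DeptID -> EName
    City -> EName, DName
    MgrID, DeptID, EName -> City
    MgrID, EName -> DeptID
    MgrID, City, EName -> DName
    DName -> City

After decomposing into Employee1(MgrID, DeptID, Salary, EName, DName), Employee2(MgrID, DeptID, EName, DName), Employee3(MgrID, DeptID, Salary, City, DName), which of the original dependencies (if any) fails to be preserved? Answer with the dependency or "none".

none

DeptID → EName lies within Employee1.
City → EName, DName: restricted closure across fragments reaches EName, DName.
MgrID, DeptID, EName → City: restricted closure across fragments reaches City.
MgrID, EName → DeptID lies within Employee1.
MgrID, City, EName → DName: restricted closure across fragments reaches DName.
DName → City lies within Employee3.
Every dependency is enforceable on the fragments, so the decomposition is dependency-preserving.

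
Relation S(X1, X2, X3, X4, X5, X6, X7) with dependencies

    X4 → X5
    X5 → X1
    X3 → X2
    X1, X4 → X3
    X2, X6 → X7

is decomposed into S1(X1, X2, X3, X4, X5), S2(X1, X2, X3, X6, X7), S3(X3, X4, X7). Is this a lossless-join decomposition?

No

Chase test. Columns are X1, X2, X3, X4, X5, X6, X7; row i has aⱼ where attribute j ∈ Si, else bᵢⱼ.
Initial tableau (one row per fragment):
  row 1: a1 a2 a3 a4 a5 b16 b17
  row 2: a1 a2 a3 b24 b25 a6 a7
  row 3: b31 b32 a3 a4 b35 b36 a7
Rows 1 and 3 agree on X4; apply X4→X5 and equate their X5 entries.
Rows 1 and 3 agree on X5; apply X5→X1 and equate their X1 entries.
Rows 1 and 3 agree on X3; apply X3→X2 and equate their X2 entries.
No row becomes fully distinguished — the join is lossy.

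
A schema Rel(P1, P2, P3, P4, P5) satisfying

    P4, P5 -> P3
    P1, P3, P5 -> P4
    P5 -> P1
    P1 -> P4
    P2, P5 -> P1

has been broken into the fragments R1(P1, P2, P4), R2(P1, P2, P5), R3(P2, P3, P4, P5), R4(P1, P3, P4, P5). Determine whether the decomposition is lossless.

Yes

Chase test. Columns are P1, P2, P3, P4, P5; row i has aⱼ where attribute j ∈ Ri, else bᵢⱼ.
Initial tableau (one row per fragment):
  row 1: a1 a2 b13 a4 b15
  row 2: a1 a2 b23 b24 a5
  row 3: b31 a2 a3 a4 a5
  row 4: a1 b42 a3 a4 a5
Rows 2 and 3 agree on P5; apply P5→P1 and equate their P1 entries.
Rows 1 and 2 agree on P1; apply P1→P4 and equate their P4 entries.
Rows 2 and 3 agree on P4, P5; apply P4, P5→P3 and equate their P3 entries.
Row 2 is now all distinguished symbols — the join is lossless.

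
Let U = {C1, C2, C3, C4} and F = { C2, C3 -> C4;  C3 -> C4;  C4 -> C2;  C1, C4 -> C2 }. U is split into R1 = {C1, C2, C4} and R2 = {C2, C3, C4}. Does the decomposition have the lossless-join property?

No

Common attributes: R1 ∩ R2 = {C2, C4}.
No dependency enlarges {C2, C4}, so (C2, C4)⁺ = {C2, C4}.
The closure contains neither all of R1 = {C1, C2, C4} nor all of R2 = {C2, C3, C4}, so the common attributes are not a superkey of either fragment. The join is lossy.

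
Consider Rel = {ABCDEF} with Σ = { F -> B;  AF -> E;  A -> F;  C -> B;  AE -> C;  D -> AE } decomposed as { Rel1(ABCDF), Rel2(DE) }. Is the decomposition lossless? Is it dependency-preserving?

lossless but not dependency-preserving

Lossless test: (D)⁺ = {ABCDEF}, which contains all of one fragment — lossless.
Dependency preservation: the restricted closure of {AF} across the fragments never reaches {E}, so AF → E cannot be enforced without a join — not preserved.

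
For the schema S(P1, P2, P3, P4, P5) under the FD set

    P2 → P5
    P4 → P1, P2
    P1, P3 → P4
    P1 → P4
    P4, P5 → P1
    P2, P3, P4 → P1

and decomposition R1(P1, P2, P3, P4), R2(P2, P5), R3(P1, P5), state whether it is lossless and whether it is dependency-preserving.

Lossless test (chase): Rows 1 and 2 agree on P2; apply P2→P5 and equate their P5 entries. Rows 1 and 3 agree on P1; apply P1→P4 and equate their P4 entries. Rows 1 and 3 agree on P4; apply P4→P1, P2 and equate their P1, P2 entries. Row 1 is now all distinguished symbols — the join is lossless.
Dependency preservation: P4, P5 → P1 is not contained in any single fragment, but the restricted closure of its left-hand side across the fragments still reaches the right-hand side; the remaining FDs each lie inside some fragment. All dependencies are preserved.

lossless and dependency-preserving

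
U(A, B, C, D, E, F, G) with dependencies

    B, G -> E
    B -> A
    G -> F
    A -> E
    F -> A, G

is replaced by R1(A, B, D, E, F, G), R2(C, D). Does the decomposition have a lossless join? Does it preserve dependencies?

Lossless test: (D)⁺ = {D}, which is a superkey of neither fragment — lossy.
Dependency preservation: every FD's attributes lie within a single fragment, so each can be enforced locally — preserved.

lossy but dependency-preserving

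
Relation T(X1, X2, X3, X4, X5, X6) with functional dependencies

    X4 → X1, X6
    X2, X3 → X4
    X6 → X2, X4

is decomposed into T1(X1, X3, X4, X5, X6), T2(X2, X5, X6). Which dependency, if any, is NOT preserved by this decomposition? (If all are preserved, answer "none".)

Check X2, X3 → X4: no single fragment contains all of {X2, X3, X4}, and the restricted closure of {X2, X3} across the fragments never reaches {X4}.
X4 → X1, X6 is preserved.
X6 → X2, X4 is preserved.

X2, X3 → X4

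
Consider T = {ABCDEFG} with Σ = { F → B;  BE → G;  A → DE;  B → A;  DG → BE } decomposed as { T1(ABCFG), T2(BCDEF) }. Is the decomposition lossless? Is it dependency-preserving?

lossless but not dependency-preserving

Lossless test: (BCF)⁺ = {ABCDEFG}, which contains all of one fragment — lossless.
Dependency preservation: the restricted closure of {A} across the fragments never reaches {DE}, so A → DE cannot be enforced without a join — not preserved.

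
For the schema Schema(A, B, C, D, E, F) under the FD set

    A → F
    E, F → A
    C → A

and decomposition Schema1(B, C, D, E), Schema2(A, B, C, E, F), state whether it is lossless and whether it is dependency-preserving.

lossless and dependency-preserving

Lossless test: (B, C, E)⁺ = {A, B, C, E, F}, which contains all of one fragment — lossless.
Dependency preservation: every FD's attributes lie within a single fragment, so each can be enforced locally — preserved.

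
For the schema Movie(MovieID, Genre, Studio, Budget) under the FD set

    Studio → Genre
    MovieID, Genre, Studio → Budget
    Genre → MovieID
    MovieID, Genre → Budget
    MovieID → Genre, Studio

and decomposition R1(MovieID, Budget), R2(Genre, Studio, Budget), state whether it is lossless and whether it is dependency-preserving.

lossy and not dependency-preserving

Lossless test: (Budget)⁺ = {Budget}, which is a superkey of neither fragment — lossy.
Dependency preservation: the restricted closure of {Genre} across the fragments never reaches {MovieID}, so Genre → MovieID cannot be enforced without a join — not preserved.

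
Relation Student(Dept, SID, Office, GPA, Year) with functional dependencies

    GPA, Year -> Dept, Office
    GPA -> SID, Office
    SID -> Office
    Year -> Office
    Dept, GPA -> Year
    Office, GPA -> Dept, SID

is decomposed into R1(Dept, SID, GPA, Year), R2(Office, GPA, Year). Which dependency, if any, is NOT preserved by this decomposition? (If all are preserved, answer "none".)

Check SID → Office: no single fragment contains all of {SID, Office}, and the restricted closure of {SID} across the fragments never reaches {Office}.
GPA, Year → Dept, Office is preserved.
GPA → SID, Office is preserved.
Year → Office is preserved.
Dept, GPA → Year is preserved.
Office, GPA → Dept, SID is preserved.

SID -> Office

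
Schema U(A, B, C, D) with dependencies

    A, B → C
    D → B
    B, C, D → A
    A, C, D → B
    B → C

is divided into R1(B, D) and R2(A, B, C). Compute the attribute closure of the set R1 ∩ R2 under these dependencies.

R1 ∩ R2 = {B}.
B → C applies, adding C
Closure: {B, C}.

B, C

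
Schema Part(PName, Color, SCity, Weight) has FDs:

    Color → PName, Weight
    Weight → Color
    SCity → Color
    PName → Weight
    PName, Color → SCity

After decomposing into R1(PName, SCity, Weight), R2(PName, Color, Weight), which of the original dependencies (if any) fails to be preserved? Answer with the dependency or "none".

none

Color → PName, Weight lies within R2.
Weight → Color lies within R2.
SCity → Color: restricted closure across fragments reaches Color.
PName → Weight lies within R1.
PName, Color → SCity: restricted closure across fragments reaches SCity.
Every dependency is enforceable on the fragments, so the decomposition is dependency-preserving.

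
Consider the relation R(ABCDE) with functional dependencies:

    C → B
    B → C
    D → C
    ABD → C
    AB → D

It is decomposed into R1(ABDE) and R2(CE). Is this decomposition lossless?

Common attributes: R1 ∩ R2 = {E}.
No dependency enlarges {E}, so (E)⁺ = {E}.
The closure contains neither all of R1 = {ABDE} nor all of R2 = {CE}, so the common attributes are not a superkey of either fragment. The join is lossy.

No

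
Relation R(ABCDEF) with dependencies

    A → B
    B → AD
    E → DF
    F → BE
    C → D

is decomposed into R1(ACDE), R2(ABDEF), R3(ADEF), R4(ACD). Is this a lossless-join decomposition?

Chase test. Columns are ABCDEF; row i has aⱼ where attribute j ∈ Ri, else bᵢⱼ.
Initial tableau (one row per fragment):
  row 1: a1 b12 a3 a4 a5 b16
  row 2: a1 a2 b23 a4 a5 a6
  row 3: a1 b32 b33 a4 a5 a6
  row 4: a1 b42 a3 a4 b45 b46
Rows 1 and 2 agree on A; apply A→B and equate their B entries.
Rows 1 and 3 agree on A; apply A→B and equate their B entries.
Rows 1 and 4 agree on A; apply A→B and equate their B entries.
Rows 1 and 2 agree on E; apply E→DF and equate their DF entries.
Row 1 is now all distinguished symbols — the join is lossless.

Yes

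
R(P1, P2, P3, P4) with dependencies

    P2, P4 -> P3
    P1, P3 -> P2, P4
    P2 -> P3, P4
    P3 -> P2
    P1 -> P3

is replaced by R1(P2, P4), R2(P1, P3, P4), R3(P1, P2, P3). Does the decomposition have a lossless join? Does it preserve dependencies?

Lossless test (chase): Rows 2 and 3 agree on P1, P3; apply P1, P3→P2, P4 and equate their P2, P4 entries. Rows 1 and 2 agree on P2; apply P2→P3, P4 and equate their P3, P4 entries. Row 2 is now all distinguished symbols — the join is lossless.
Dependency preservation: P2, P4 → P3; P1, P3 → P2, P4; P2 → P3, P4 are not contained in any single fragment, but the restricted closure of each left-hand side across the fragments still reaches the right-hand side; the remaining FDs each lie inside some fragment. All dependencies are preserved.

lossless and dependency-preserving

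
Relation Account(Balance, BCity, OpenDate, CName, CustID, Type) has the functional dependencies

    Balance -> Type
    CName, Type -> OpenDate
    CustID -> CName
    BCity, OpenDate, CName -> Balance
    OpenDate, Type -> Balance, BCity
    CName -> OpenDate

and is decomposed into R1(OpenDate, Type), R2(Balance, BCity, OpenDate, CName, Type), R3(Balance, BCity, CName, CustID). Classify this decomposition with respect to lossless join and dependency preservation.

lossless and dependency-preserving

Lossless test (chase): Rows 2 and 3 agree on Balance; apply Balance→Type and equate their Type entries. Rows 2 and 3 agree on CName, Type; apply CName, Type→OpenDate and equate their OpenDate entries. Rows 1 and 2 agree on OpenDate, Type; apply OpenDate, Type→Balance, BCity and equate their Balance, BCity entries. Row 3 is now all distinguished symbols — the join is lossless.
Dependency preservation: every FD's attributes lie within a single fragment, so each can be enforced locally — preserved.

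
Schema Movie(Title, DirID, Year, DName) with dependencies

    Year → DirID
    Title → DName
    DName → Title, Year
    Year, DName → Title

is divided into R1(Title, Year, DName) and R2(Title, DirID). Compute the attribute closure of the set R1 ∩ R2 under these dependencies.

R1 ∩ R2 = {Title}.
Title → DName applies, adding DName
DName → Title, Year applies, adding Year
Year → DirID applies, adding DirID
Closure: {Title, DirID, Year, DName}.

Title, DirID, Year, DName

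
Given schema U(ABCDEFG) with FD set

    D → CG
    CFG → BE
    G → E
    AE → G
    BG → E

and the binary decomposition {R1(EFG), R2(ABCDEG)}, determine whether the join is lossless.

No

Common attributes: R1 ∩ R2 = {EG}.
No dependency enlarges {EG}, so (EG)⁺ = {EG}.
The closure contains neither all of R1 = {EFG} nor all of R2 = {ABCDEG}, so the common attributes are not a superkey of either fragment. The join is lossy.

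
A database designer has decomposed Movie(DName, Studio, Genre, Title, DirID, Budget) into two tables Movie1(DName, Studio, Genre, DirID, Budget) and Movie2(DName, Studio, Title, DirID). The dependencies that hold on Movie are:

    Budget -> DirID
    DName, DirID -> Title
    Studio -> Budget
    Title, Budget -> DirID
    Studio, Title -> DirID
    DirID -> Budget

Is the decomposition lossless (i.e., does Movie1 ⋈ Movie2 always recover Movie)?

Common attributes: Movie1 ∩ Movie2 = {DName, Studio, DirID}.
Closure of {DName, Studio, DirID}: DName, DirID → Title applies, adding Title; Studio → Budget applies, adding Budget. So (DName, Studio, DirID)⁺ = {DName, Studio, Title, DirID, Budget}.
This closure contains every attribute of Movie2, so Movie1 ∩ Movie2 → Movie2. The join is lossless.

Yes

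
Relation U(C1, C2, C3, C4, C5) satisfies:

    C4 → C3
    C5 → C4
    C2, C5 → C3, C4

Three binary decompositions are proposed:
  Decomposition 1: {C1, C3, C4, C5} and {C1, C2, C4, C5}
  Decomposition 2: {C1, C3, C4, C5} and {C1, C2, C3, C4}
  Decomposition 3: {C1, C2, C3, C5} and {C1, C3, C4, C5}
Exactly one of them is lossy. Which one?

Decomposition 2

Decomposition 1: common = {C1, C4, C5}, closure = {C1, C3, C4, C5} → lossless.
Decomposition 2: common = {C1, C3, C4}, closure = {C1, C3, C4} → lossy.
Decomposition 3: common = {C1, C3, C5}, closure = {C1, C3, C4, C5} → lossless.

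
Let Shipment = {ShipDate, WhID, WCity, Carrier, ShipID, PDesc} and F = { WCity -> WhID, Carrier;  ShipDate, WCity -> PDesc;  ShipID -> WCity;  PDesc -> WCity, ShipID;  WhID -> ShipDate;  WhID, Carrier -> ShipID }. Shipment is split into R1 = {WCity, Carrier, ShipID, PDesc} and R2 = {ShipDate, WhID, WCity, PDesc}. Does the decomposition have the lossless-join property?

Yes

Common attributes: R1 ∩ R2 = {WCity, PDesc}.
Closure of {WCity, PDesc}: WCity → WhID, Carrier applies, adding WhID, Carrier; PDesc → WCity, ShipID applies, adding ShipID; WhID → ShipDate applies, adding ShipDate. So (WCity, PDesc)⁺ = {ShipDate, WhID, WCity, Carrier, ShipID, PDesc}.
This closure contains every attribute of R1, so R1 ∩ R2 → R1. The join is lossless.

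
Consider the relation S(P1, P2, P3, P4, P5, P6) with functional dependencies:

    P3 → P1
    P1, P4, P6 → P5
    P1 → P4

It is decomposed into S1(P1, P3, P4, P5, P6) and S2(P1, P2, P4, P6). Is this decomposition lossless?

Common attributes: S1 ∩ S2 = {P1, P4, P6}.
Closure of {P1, P4, P6}: P1, P4, P6 → P5 applies, adding P5. So (P1, P4, P6)⁺ = {P1, P4, P5, P6}.
The closure contains neither all of S1 = {P1, P3, P4, P5, P6} nor all of S2 = {P1, P2, P4, P6}, so the common attributes are not a superkey of either fragment. The join is lossy.

No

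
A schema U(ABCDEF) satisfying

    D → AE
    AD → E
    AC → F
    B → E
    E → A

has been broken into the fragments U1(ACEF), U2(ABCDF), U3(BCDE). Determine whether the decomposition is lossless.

Yes

Chase test. Columns are ABCDEF; row i has aⱼ where attribute j ∈ Ui, else bᵢⱼ.
Initial tableau (one row per fragment):
  row 1: a1 b12 a3 b14 a5 a6
  row 2: a1 a2 a3 a4 b25 a6
  row 3: b31 a2 a3 a4 a5 b36
Rows 2 and 3 agree on D; apply D→AE and equate their AE entries.
Rows 1 and 3 agree on AC; apply AC→F and equate their F entries.
Row 2 is now all distinguished symbols — the join is lossless.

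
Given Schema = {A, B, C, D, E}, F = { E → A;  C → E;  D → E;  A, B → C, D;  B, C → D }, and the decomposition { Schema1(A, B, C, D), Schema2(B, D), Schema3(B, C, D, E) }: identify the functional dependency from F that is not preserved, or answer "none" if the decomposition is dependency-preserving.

E → A

Check E → A: no single fragment contains all of {A, E}, and the restricted closure of {E} across the fragments never reaches {A}.
C → E is preserved.
D → E is preserved.
A, B → C, D is preserved.
B, C → D is preserved.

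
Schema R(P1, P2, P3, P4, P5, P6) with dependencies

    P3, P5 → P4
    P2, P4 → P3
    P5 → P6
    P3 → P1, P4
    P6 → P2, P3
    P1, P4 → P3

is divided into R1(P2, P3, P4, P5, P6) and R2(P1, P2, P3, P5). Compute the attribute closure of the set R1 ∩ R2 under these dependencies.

P1, P2, P3, P4, P5, P6

R1 ∩ R2 = {P2, P3, P5}.
P3, P5 → P4 applies, adding P4
P5 → P6 applies, adding P6
P3 → P1, P4 applies, adding P1
Closure: {P1, P2, P3, P4, P5, P6}.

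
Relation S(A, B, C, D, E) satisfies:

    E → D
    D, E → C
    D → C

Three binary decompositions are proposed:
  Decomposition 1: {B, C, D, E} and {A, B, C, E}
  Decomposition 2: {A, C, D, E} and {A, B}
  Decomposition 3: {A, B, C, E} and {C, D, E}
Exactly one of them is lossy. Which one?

Decomposition 2

Decomposition 1: common = {B, C, E}, closure = {B, C, D, E} → lossless.
Decomposition 2: common = {A}, closure = {A} → lossy.
Decomposition 3: common = {C, E}, closure = {C, D, E} → lossless.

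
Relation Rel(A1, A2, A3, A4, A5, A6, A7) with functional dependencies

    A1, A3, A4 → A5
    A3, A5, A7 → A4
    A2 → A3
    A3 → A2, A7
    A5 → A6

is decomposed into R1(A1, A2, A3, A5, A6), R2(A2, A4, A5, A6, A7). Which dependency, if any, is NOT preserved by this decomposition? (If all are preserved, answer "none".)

Check A1, A3, A4 → A5: no single fragment contains all of {A1, A3, A4, A5}, and the restricted closure of {A1, A3, A4} across the fragments never reaches {A5}.
A3, A5, A7 → A4 is preserved.
A2 → A3 is preserved.
A3 → A2, A7 is preserved.
A5 → A6 is preserved.

A1, A3, A4 → A5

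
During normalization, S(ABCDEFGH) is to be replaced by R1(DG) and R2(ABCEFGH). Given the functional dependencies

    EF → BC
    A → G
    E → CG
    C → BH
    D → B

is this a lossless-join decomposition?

Common attributes: R1 ∩ R2 = {G}.
No dependency enlarges {G}, so (G)⁺ = {G}.
The closure contains neither all of R1 = {DG} nor all of R2 = {ABCEFGH}, so the common attributes are not a superkey of either fragment. The join is lossy.

No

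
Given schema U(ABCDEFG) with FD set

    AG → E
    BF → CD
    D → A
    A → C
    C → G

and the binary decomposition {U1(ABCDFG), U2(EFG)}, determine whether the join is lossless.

No

Common attributes: U1 ∩ U2 = {FG}.
No dependency enlarges {FG}, so (FG)⁺ = {FG}.
The closure contains neither all of U1 = {ABCDFG} nor all of U2 = {EFG}, so the common attributes are not a superkey of either fragment. The join is lossy.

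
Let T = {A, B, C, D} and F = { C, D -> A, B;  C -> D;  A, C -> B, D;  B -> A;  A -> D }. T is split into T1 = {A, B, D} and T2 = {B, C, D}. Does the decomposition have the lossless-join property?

Yes

Common attributes: T1 ∩ T2 = {B, D}.
Closure of {B, D}: B → A applies, adding A. So (B, D)⁺ = {A, B, D}.
This closure contains every attribute of T1, so T1 ∩ T2 → T1. The join is lossless.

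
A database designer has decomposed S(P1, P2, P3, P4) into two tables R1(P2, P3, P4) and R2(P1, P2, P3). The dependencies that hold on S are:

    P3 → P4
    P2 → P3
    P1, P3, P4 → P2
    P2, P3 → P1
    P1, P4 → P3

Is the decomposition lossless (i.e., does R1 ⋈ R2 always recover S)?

Yes

Common attributes: R1 ∩ R2 = {P2, P3}.
Closure of {P2, P3}: P3 → P4 applies, adding P4; P2, P3 → P1 applies, adding P1. So (P2, P3)⁺ = {P1, P2, P3, P4}.
This closure contains every attribute of R1, so R1 ∩ R2 → R1. The join is lossless.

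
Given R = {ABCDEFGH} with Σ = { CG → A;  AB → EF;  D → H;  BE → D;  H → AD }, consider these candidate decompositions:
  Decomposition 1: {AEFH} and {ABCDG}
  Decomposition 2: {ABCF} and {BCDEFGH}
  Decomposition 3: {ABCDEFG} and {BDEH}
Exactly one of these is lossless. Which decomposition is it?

Decomposition 1: common = {A}, closure = {A} → lossy.
Decomposition 2: common = {BCF}, closure = {BCF} → lossy.
Decomposition 3: common = {BDE}, closure = {ABDEFH} → lossless.

Decomposition 3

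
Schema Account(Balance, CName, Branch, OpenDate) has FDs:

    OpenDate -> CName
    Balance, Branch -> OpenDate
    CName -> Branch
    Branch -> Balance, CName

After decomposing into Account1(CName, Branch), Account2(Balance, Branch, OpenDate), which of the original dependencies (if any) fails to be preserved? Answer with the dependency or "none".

none

OpenDate → CName: restricted closure across fragments reaches CName.
Balance, Branch → OpenDate lies within Account2.
CName → Branch lies within Account1.
Branch → Balance, CName: restricted closure across fragments reaches Balance, CName.
Every dependency is enforceable on the fragments, so the decomposition is dependency-preserving.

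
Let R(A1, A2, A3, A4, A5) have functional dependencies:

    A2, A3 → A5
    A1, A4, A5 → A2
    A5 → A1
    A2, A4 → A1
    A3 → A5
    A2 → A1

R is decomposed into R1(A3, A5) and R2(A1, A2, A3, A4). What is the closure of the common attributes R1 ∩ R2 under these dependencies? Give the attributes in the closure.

A1, A3, A5

R1 ∩ R2 = {A3}.
A3 → A5 applies, adding A5
A5 → A1 applies, adding A1
Closure: {A1, A3, A5}.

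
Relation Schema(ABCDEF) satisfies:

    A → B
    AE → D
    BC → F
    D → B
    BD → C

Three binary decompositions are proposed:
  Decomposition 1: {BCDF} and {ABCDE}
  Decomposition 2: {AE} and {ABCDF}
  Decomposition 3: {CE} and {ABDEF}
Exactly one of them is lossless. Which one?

Decomposition 1: common = {BCD}, closure = {BCDF} → lossless.
Decomposition 2: common = {A}, closure = {AB} → lossy.
Decomposition 3: common = {E}, closure = {E} → lossy.

Decomposition 1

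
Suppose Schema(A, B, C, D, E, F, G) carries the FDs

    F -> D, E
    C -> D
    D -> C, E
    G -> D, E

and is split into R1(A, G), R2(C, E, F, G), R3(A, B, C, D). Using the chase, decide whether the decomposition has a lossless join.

Chase test. Columns are A, B, C, D, E, F, G; row i has aⱼ where attribute j ∈ Ri, else bᵢⱼ.
Initial tableau (one row per fragment):
  row 1: a1 b12 b13 b14 b15 b16 a7
  row 2: b21 b22 a3 b24 a5 a6 a7
  row 3: a1 a2 a3 a4 b35 b36 b37
Rows 2 and 3 agree on C; apply C→D and equate their D entries.
Rows 2 and 3 agree on D; apply D→C, E and equate their C, E entries.
Rows 1 and 2 agree on G; apply G→D, E and equate their D, E entries.
Rows 1 and 2 agree on D; apply D→C, E and equate their C, E entries.
No row becomes fully distinguished — the join is lossy.

No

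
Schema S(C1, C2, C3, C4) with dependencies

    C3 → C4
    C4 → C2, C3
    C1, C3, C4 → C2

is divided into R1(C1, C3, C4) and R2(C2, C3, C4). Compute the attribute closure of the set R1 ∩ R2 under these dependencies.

R1 ∩ R2 = {C3, C4}.
C4 → C2, C3 applies, adding C2
Closure: {C2, C3, C4}.

C2, C3, C4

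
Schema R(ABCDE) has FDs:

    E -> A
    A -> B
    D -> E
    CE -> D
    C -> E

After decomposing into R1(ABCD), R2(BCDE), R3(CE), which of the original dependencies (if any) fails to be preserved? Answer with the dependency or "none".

E -> A

Check E → A: no single fragment contains all of {AE}, and the restricted closure of {E} across the fragments never reaches {A}.
A → B is preserved.
D → E is preserved.
CE → D is preserved.
C → E is preserved.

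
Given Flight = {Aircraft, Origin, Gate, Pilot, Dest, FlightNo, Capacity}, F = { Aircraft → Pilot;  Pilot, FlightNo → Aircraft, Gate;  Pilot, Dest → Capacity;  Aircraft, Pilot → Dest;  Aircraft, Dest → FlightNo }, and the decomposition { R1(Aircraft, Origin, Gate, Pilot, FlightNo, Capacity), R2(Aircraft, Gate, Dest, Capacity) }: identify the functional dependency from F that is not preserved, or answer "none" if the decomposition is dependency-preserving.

Check Pilot, Dest → Capacity: no single fragment contains all of {Pilot, Dest, Capacity}, and the restricted closure of {Pilot, Dest} across the fragments never reaches {Capacity}.
Aircraft → Pilot is preserved.
Pilot, FlightNo → Aircraft, Gate is preserved.
Aircraft, Pilot → Dest is preserved.
Aircraft, Dest → FlightNo is preserved.

Pilot, Dest → Capacity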